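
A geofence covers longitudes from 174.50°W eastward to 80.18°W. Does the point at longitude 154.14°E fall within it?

No

Band width going east from -174.50° to -80.18°: ((-80.18 − -174.50) mod 360) = 94.32°.
Offset of +154.14° east of the west edge: ((154.14 − -174.50) mod 360) = 328.64°.
328.64° > 94.32° ⇒ outside.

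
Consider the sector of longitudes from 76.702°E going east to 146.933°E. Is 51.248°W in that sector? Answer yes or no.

No

Band width going east from +76.702° to +146.933°: ((146.933 − 76.702) mod 360) = 70.231°.
Offset of -51.248° east of the west edge: ((-51.248 − 76.702) mod 360) = 232.050°.
232.050° > 70.231° ⇒ outside.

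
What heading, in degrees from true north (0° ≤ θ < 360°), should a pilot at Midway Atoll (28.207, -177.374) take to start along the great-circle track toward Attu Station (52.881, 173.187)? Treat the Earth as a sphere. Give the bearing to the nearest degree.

347°

Δλ = 173.187 − -177.374 = 350.561°; wrapped into (−180°, 180°]: -9.439°.
θ = atan2( sin Δλ · cos φ₂ , cos φ₁ · sin φ₂ − sin φ₁ · cos φ₂ · cos Δλ )
  = atan2(-0.09897, 0.42132) = -13.219° → normalised to [0°, 360°): 346.781°.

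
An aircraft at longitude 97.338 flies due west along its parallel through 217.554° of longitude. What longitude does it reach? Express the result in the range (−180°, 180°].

Start at +97.338°; shift −217.554° → -120.216°.
-120.216° already lies in (−180°, 180°].

-120.216°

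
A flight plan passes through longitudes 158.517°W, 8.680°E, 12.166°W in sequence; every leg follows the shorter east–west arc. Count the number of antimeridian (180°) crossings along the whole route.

Leg 1: -158.517° → +8.680°, shortest Δλ = 167.197° (east) — does not cross 180°.
Leg 2: +8.680° → -12.166°, shortest Δλ = -20.846° (west) — does not cross 180°.
Total crossings: 0.

0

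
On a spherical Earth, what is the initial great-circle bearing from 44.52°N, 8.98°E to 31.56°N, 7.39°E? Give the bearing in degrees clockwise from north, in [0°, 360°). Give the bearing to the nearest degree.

186°

Δλ = 7.39 − 8.98 = -1.59°.
θ = atan2( sin Δλ · cos φ₂ , cos φ₁ · sin φ₂ − sin φ₁ · cos φ₂ · cos Δλ )
  = atan2(-0.02364, -0.22404) = -173.976° → normalised to [0°, 360°): 186.024°.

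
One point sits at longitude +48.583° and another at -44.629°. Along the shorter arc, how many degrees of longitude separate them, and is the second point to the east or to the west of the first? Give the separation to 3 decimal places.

93.212° west

Raw difference: -44.629 − 48.583 = -93.212°.
Normalise into (−180°, 180°]: -93.212° stays -93.212°.
Negative ⇒ the second point lies to the west; separation 93.212°.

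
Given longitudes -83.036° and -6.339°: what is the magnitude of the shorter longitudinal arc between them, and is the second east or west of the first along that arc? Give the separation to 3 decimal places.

Raw difference: -6.339 − -83.036 = 76.697°.
Normalise into (−180°, 180°]: 76.697° stays 76.697°.
Positive ⇒ the second point lies to the east; separation 76.697°.

76.697° east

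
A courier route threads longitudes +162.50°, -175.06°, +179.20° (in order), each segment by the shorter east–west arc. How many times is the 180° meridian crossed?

Leg 1: +162.50° → -175.06°, shortest Δλ = 22.44° (east) — crosses 180°.
Leg 2: -175.06° → +179.20°, shortest Δλ = -5.74° (west) — crosses 180°.
Total crossings: 2.

2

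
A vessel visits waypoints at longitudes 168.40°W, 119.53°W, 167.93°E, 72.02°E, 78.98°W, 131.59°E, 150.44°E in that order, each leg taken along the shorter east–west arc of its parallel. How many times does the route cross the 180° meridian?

Leg 1: -168.40° → -119.53°, shortest Δλ = 48.87° (east) — does not cross 180°.
Leg 2: -119.53° → +167.93°, shortest Δλ = -72.54° (west) — crosses 180°.
Leg 3: +167.93° → +72.02°, shortest Δλ = -95.91° (west) — does not cross 180°.
Leg 4: +72.02° → -78.98°, shortest Δλ = -151.0° (west) — does not cross 180°.
Leg 5: -78.98° → +131.59°, shortest Δλ = -149.43° (west) — crosses 180°.
Leg 6: +131.59° → +150.44°, shortest Δλ = 18.85° (east) — does not cross 180°.
Total crossings: 2.

2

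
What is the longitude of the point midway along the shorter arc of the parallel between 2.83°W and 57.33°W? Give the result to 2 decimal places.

Signed shortest Δλ from -2.83° to -57.33° is -54.50°.
Midpoint longitude = -2.83° + (-54.50°)/2 = -2.83° − 27.25° = -30.08°.

30.08°W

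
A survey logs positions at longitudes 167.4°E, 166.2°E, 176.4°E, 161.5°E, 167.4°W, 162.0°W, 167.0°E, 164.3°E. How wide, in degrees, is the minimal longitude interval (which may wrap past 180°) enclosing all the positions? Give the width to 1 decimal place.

Sort the longitudes: -167.4°, -162.0°, +161.5°, +164.3°, +166.2°, +167.0°, +167.4°, +176.4°.
Eastward gaps between consecutive values (wrapping around): 5.4°, 323.5°, 2.8°, 1.9°, 0.8°, 0.4°, 9.0°, 16.2°.
Largest gap = 323.5° ⇒ minimal covering band is its complement: 360° − 323.5° = 36.5°.
Band runs from +161.5° eastward to -162.0°, crossing the antimeridian.

36.5°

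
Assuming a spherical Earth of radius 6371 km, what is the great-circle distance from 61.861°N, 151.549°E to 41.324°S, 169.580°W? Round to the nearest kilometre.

11992 km

Δλ = -169.580 − 151.549 = -321.129°; wrapped into (−180°, 180°]: 38.871°.
Δφ = -41.324 − 61.861 = -103.185°.
a = sin²(Δφ/2) + cos φ₁ · cos φ₂ · sin²(Δλ/2) = 0.653262.
c = 2·atan2(√a, √(1−a)) = 1.88234 rad → d = 6371·c ≈ 11992.36 km.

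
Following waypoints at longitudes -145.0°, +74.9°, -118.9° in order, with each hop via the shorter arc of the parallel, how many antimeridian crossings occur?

Leg 1: -145.0° → +74.9°, shortest Δλ = -140.1° (west) — crosses 180°.
Leg 2: +74.9° → -118.9°, shortest Δλ = 166.2° (east) — crosses 180°.
Total crossings: 2.

2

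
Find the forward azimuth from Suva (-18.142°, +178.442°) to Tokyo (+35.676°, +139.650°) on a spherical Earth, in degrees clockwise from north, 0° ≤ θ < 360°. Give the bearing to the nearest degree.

326°

Δλ = 139.650 − 178.442 = -38.792°.
θ = atan2( sin Δλ · cos φ₂ , cos φ₁ · sin φ₂ − sin φ₁ · cos φ₂ · cos Δλ )
  = atan2(-0.50892, 0.75135) = -34.111° → normalised to [0°, 360°): 325.889°.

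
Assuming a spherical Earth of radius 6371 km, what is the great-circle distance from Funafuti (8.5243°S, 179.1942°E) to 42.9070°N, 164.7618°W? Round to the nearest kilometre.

5946 km

Δλ = -164.7618 − 179.1942 = -343.9560°; wrapped into (−180°, 180°]: 16.0440°.
Δφ = 42.9070 − -8.5243 = 51.4313°.
a = sin²(Δφ/2) + cos φ₁ · cos φ₂ · sin²(Δλ/2) = 0.202381.
c = 2·atan2(√a, √(1−a)) = 0.93323 rad → d = 6371·c ≈ 5945.64 km.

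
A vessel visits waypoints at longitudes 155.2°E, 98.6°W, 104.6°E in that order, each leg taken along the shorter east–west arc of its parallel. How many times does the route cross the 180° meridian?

2

Leg 1: +155.2° → -98.6°, shortest Δλ = 106.2° (east) — crosses 180°.
Leg 2: -98.6° → +104.6°, shortest Δλ = -156.8° (west) — crosses 180°.
Total crossings: 2.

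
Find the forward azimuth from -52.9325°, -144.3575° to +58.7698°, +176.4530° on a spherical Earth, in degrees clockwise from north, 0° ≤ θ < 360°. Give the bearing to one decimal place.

338.6°

Δλ = 176.4530 − -144.3575 = 320.8105°; wrapped into (−180°, 180°]: -39.1895°.
θ = atan2( sin Δλ · cos φ₂ , cos φ₁ · sin φ₂ − sin φ₁ · cos φ₂ · cos Δλ )
  = atan2(-0.32762, 0.83606) = -21.398° → normalised to [0°, 360°): 338.602°.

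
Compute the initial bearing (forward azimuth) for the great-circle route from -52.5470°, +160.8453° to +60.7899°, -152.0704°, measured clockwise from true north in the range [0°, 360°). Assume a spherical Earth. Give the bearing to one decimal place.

Δλ = -152.0704 − 160.8453 = -312.9157°; wrapped into (−180°, 180°]: 47.0843°.
θ = atan2( sin Δλ · cos φ₂ , cos φ₁ · sin φ₂ − sin φ₁ · cos φ₂ · cos Δλ )
  = atan2(0.35740, 0.79458) = 24.218° → normalised to [0°, 360°): 24.218°.

24.2°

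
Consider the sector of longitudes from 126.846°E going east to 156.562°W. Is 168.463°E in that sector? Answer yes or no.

Yes

Band width going east from +126.846° to -156.562°: ((-156.562 − 126.846) mod 360) = 76.592°.
Offset of +168.463° east of the west edge: ((168.463 − 126.846) mod 360) = 41.617°.
41.617° ≤ 76.592° ⇒ inside.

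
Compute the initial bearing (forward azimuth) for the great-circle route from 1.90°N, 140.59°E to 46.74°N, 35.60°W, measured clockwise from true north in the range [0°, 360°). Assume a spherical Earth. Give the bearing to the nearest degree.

Δλ = -35.60 − 140.59 = -176.19°.
θ = atan2( sin Δλ · cos φ₂ , cos φ₁ · sin φ₂ − sin φ₁ · cos φ₂ · cos Δλ )
  = atan2(-0.04554, 0.75052) = -3.472° → normalised to [0°, 360°): 356.528°.

357°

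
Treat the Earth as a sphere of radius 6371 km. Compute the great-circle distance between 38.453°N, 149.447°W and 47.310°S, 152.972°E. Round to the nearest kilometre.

11112 km

Δλ = 152.972 − -149.447 = 302.419°; wrapped into (−180°, 180°]: -57.581°.
Δφ = -47.310 − 38.453 = -85.763°.
a = sin²(Δφ/2) + cos φ₁ · cos φ₂ · sin²(Δλ/2) = 0.586218.
c = 2·atan2(√a, √(1−a)) = 1.74410 rad → d = 6371·c ≈ 11111.65 km.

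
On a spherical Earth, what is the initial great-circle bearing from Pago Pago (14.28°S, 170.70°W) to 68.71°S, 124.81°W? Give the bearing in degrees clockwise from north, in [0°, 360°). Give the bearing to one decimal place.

162.8°

Δλ = -124.81 − -170.70 = 45.89°.
θ = atan2( sin Δλ · cos φ₂ , cos φ₁ · sin φ₂ − sin φ₁ · cos φ₂ · cos Δλ )
  = atan2(0.26070, -0.84063) = 162.770° → normalised to [0°, 360°): 162.770°.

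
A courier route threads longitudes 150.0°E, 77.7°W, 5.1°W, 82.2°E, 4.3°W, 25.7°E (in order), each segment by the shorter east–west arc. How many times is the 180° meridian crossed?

1

Leg 1: +150.0° → -77.7°, shortest Δλ = 132.3° (east) — crosses 180°.
Leg 2: -77.7° → -5.1°, shortest Δλ = 72.6° (east) — does not cross 180°.
Leg 3: -5.1° → +82.2°, shortest Δλ = 87.3° (east) — does not cross 180°.
Leg 4: +82.2° → -4.3°, shortest Δλ = -86.5° (west) — does not cross 180°.
Leg 5: -4.3° → +25.7°, shortest Δλ = 30.0° (east) — does not cross 180°.
Total crossings: 1.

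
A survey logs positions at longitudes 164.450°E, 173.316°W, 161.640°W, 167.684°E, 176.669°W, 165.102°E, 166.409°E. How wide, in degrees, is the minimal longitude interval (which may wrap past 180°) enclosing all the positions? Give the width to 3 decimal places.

33.910°

Sort the longitudes: -176.669°, -173.316°, -161.640°, +164.450°, +165.102°, +166.409°, +167.684°.
Eastward gaps between consecutive values (wrapping around): 3.353°, 11.676°, 326.090°, 0.652°, 1.307°, 1.275°, 15.647°.
Largest gap = 326.090° ⇒ minimal covering band is its complement: 360° − 326.090° = 33.910°.
Band runs from +164.450° eastward to -161.640°, crossing the antimeridian.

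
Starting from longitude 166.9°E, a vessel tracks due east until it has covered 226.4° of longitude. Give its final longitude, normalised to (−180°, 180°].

Start at +166.9°; shift +226.4° → +393.3°.
+393.3° lies outside (−180°, 180°]; subtract 360° → +33.3°.

33.3°E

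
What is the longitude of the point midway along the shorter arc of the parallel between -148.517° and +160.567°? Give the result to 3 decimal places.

-173.975°

Signed shortest Δλ from -148.517° to +160.567° is -50.916°.
Midpoint longitude = -148.517° + (-50.916°)/2 = -148.517° − 25.458° = -173.975°.
(The naïve average (-148.517 + +160.567)/2 = 6.025° is on the wrong side of the globe.)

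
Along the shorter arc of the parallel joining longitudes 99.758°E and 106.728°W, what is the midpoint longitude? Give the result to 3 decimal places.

Signed shortest Δλ from +99.758° to -106.728° is +153.514°.
Midpoint longitude = +99.758° + (+153.514°)/2 = +99.758° + 76.757° = +176.515°.
(The naïve average (+99.758 + -106.728)/2 = -3.485° is on the wrong side of the globe.)

176.515°E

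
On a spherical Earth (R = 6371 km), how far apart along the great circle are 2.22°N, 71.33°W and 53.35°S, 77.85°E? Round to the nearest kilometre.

13667 km

Δλ = 77.85 − -71.33 = 149.18°.
Δφ = -53.35 − 2.22 = -55.57°.
a = sin²(Δφ/2) + cos φ₁ · cos φ₂ · sin²(Δλ/2) = 0.771661.
c = 2·atan2(√a, √(1−a)) = 2.14518 rad → d = 6371·c ≈ 13666.97 km.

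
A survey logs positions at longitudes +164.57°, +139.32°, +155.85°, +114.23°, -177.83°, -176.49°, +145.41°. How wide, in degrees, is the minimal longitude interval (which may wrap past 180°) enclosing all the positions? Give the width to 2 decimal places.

69.28°

Sort the longitudes: -177.83°, -176.49°, +114.23°, +139.32°, +145.41°, +155.85°, +164.57°.
Eastward gaps between consecutive values (wrapping around): 1.34°, 290.72°, 25.09°, 6.09°, 10.44°, 8.72°, 17.60°.
Largest gap = 290.72° ⇒ minimal covering band is its complement: 360° − 290.72° = 69.28°.
Band runs from +114.23° eastward to -176.49°, crossing the antimeridian.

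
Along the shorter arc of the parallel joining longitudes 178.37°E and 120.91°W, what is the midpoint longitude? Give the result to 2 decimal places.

Signed shortest Δλ from +178.37° to -120.91° is +60.72°.
Midpoint longitude = +178.37° + (+60.72°)/2 = +178.37° + 30.36° = +208.73°.
Normalise into (−180°, 180°]: -151.27°.
(The naïve average (+178.37 + -120.91)/2 = 28.73° is on the wrong side of the globe.)

151.27°W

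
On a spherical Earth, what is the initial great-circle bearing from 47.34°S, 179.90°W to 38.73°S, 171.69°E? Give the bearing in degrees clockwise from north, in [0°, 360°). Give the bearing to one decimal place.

Δλ = 171.69 − -179.90 = 351.59°; wrapped into (−180°, 180°]: -8.41°.
θ = atan2( sin Δλ · cos φ₂ , cos φ₁ · sin φ₂ − sin φ₁ · cos φ₂ · cos Δλ )
  = atan2(-0.11409, 0.14354) = -38.480° → normalised to [0°, 360°): 321.520°.

321.5°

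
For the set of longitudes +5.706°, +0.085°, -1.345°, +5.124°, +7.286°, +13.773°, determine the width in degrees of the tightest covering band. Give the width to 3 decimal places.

15.118°

Sort the longitudes: -1.345°, +0.085°, +5.124°, +5.706°, +7.286°, +13.773°.
Eastward gaps between consecutive values (wrapping around): 1.430°, 5.039°, 0.582°, 1.580°, 6.487°, 344.882°.
Largest gap = 344.882° ⇒ minimal covering band is its complement: 360° − 344.882° = 15.118°.
Band runs from -1.345° eastward to +13.773°.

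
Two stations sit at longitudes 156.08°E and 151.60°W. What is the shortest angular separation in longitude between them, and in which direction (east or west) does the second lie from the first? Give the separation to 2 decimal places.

52.32° east

Raw difference: -151.60 − 156.08 = -307.68°.
Normalise into (−180°, 180°]: -307.68° + 360° = 52.32°.
Positive ⇒ the second point lies to the east; separation 52.32°.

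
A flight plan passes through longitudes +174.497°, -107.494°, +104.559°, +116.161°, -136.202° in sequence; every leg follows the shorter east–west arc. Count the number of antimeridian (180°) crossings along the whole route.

3

Leg 1: +174.497° → -107.494°, shortest Δλ = 78.009° (east) — crosses 180°.
Leg 2: -107.494° → +104.559°, shortest Δλ = -147.947° (west) — crosses 180°.
Leg 3: +104.559° → +116.161°, shortest Δλ = 11.602° (east) — does not cross 180°.
Leg 4: +116.161° → -136.202°, shortest Δλ = 107.637° (east) — crosses 180°.
Total crossings: 3.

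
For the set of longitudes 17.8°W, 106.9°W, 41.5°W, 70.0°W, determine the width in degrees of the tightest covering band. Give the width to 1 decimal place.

89.1°

Sort the longitudes: -106.9°, -70.0°, -41.5°, -17.8°.
Eastward gaps between consecutive values (wrapping around): 36.9°, 28.5°, 23.7°, 270.9°.
Largest gap = 270.9° ⇒ minimal covering band is its complement: 360° − 270.9° = 89.1°.
Band runs from -106.9° eastward to -17.8°.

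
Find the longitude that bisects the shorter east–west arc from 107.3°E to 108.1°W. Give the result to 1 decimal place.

179.6°E

Signed shortest Δλ from +107.3° to -108.1° is +144.6°.
Midpoint longitude = +107.3° + (+144.6°)/2 = +107.3° + 72.3° = +179.6°.
(The naïve average (+107.3 + -108.1)/2 = -0.4° is on the wrong side of the globe.)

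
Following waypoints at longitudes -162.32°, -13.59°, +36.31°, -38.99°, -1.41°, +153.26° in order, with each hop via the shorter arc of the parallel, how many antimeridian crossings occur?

Leg 1: -162.32° → -13.59°, shortest Δλ = 148.73° (east) — does not cross 180°.
Leg 2: -13.59° → +36.31°, shortest Δλ = 49.9° (east) — does not cross 180°.
Leg 3: +36.31° → -38.99°, shortest Δλ = -75.3° (west) — does not cross 180°.
Leg 4: -38.99° → -1.41°, shortest Δλ = 37.58° (east) — does not cross 180°.
Leg 5: -1.41° → +153.26°, shortest Δλ = 154.67° (east) — does not cross 180°.
Total crossings: 0.

0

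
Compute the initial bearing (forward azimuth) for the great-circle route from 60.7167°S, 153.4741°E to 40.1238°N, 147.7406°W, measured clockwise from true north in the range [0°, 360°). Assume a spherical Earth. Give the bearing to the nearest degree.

Δλ = -147.7406 − 153.4741 = -301.2147°; wrapped into (−180°, 180°]: 58.7853°.
θ = atan2( sin Δλ · cos φ₂ , cos φ₁ · sin φ₂ − sin φ₁ · cos φ₂ · cos Δλ )
  = atan2(0.65396, 0.66085) = 44.699° → normalised to [0°, 360°): 44.699°.

45°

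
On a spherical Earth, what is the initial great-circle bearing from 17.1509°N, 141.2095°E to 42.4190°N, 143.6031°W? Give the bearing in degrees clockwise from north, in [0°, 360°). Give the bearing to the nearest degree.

Δλ = -143.6031 − 141.2095 = -284.8126°; wrapped into (−180°, 180°]: 75.1874°.
θ = atan2( sin Δλ · cos φ₂ , cos φ₁ · sin φ₂ − sin φ₁ · cos φ₂ · cos Δλ )
  = atan2(0.71370, 0.58890) = 50.473° → normalised to [0°, 360°): 50.473°.

50°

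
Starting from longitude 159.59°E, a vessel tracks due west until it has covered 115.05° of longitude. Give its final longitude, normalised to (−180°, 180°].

44.54°E

Start at +159.59°; shift −115.05° → +44.54°.
+44.54° already lies in (−180°, 180°].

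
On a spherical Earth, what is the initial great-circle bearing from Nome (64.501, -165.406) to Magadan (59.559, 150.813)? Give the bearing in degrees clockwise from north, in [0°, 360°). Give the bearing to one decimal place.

276.7°

Δλ = 150.813 − -165.406 = 316.219°; wrapped into (−180°, 180°]: -43.781°.
θ = atan2( sin Δλ · cos φ₂ , cos φ₁ · sin φ₂ − sin φ₁ · cos φ₂ · cos Δλ )
  = atan2(-0.35055, 0.04099) = -83.331° → normalised to [0°, 360°): 276.669°.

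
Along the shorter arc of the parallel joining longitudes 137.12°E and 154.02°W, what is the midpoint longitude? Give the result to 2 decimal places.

Signed shortest Δλ from +137.12° to -154.02° is +68.86°.
Midpoint longitude = +137.12° + (+68.86°)/2 = +137.12° + 34.43° = +171.55°.
(The naïve average (+137.12 + -154.02)/2 = -8.45° is on the wrong side of the globe.)

171.55°E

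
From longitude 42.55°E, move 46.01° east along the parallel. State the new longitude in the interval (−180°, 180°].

Start at +42.55°; shift +46.01° → +88.56°.
+88.56° already lies in (−180°, 180°].

88.56°E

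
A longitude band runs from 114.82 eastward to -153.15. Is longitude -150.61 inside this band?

No

Band width going east from +114.82° to -153.15°: ((-153.15 − 114.82) mod 360) = 92.03°.
Offset of -150.61° east of the west edge: ((-150.61 − 114.82) mod 360) = 94.57°.
94.57° > 92.03° ⇒ outside.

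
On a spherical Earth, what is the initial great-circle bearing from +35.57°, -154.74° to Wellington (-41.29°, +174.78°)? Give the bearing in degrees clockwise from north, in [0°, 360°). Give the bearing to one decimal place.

Δλ = 174.78 − -154.74 = 329.52°; wrapped into (−180°, 180°]: -30.48°.
θ = atan2( sin Δλ · cos φ₂ , cos φ₁ · sin φ₂ − sin φ₁ · cos φ₂ · cos Δλ )
  = atan2(-0.38113, -0.91342) = -157.351° → normalised to [0°, 360°): 202.649°.

202.6°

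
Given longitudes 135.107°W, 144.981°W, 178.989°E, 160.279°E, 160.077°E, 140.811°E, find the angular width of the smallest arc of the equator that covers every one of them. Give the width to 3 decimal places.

84.082°

Sort the longitudes: -144.981°, -135.107°, +140.811°, +160.077°, +160.279°, +178.989°.
Eastward gaps between consecutive values (wrapping around): 9.874°, 275.918°, 19.266°, 0.202°, 18.710°, 36.030°.
Largest gap = 275.918° ⇒ minimal covering band is its complement: 360° − 275.918° = 84.082°.
Band runs from +140.811° eastward to -135.107°, crossing the antimeridian.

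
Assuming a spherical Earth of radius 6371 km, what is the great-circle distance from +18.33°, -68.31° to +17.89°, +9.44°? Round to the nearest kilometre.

8144 km

Δλ = 9.44 − -68.31 = 77.75°.
Δφ = 17.89 − 18.33 = -0.44°.
a = sin²(Δφ/2) + cos φ₁ · cos φ₂ · sin²(Δλ/2) = 0.355859.
c = 2·atan2(√a, √(1−a)) = 1.27836 rad → d = 6371·c ≈ 8144.46 km.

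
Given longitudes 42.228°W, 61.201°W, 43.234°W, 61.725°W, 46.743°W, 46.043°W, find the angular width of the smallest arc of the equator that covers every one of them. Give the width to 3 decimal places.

Sort the longitudes: -61.725°, -61.201°, -46.743°, -46.043°, -43.234°, -42.228°.
Eastward gaps between consecutive values (wrapping around): 0.524°, 14.458°, 0.700°, 2.809°, 1.006°, 340.503°.
Largest gap = 340.503° ⇒ minimal covering band is its complement: 360° − 340.503° = 19.497°.
Band runs from -61.725° eastward to -42.228°.

19.497°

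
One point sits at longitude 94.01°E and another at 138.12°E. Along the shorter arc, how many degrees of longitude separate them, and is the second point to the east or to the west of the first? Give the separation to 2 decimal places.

Raw difference: 138.12 − 94.01 = 44.11°.
Normalise into (−180°, 180°]: 44.11° stays 44.11°.
Positive ⇒ the second point lies to the east; separation 44.11°.

44.11° east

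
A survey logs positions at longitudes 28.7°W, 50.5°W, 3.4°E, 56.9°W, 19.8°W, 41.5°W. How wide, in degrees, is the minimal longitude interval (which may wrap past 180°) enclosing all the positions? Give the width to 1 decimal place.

Sort the longitudes: -56.9°, -50.5°, -41.5°, -28.7°, -19.8°, +3.4°.
Eastward gaps between consecutive values (wrapping around): 6.4°, 9.0°, 12.8°, 8.9°, 23.2°, 299.7°.
Largest gap = 299.7° ⇒ minimal covering band is its complement: 360° − 299.7° = 60.3°.
Band runs from -56.9° eastward to +3.4°.

60.3°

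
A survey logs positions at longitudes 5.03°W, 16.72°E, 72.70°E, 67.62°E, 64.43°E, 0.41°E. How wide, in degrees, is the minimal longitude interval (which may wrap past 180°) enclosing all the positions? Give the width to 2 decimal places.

77.73°

Sort the longitudes: -5.03°, +0.41°, +16.72°, +64.43°, +67.62°, +72.70°.
Eastward gaps between consecutive values (wrapping around): 5.44°, 16.31°, 47.71°, 3.19°, 5.08°, 282.27°.
Largest gap = 282.27° ⇒ minimal covering band is its complement: 360° − 282.27° = 77.73°.
Band runs from -5.03° eastward to +72.70°.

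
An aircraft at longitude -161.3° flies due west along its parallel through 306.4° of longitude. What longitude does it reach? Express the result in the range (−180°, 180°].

Start at -161.3°; shift −306.4° → -467.7°.
-467.7° lies outside (−180°, 180°]; add 360° → -107.7°.

-107.7°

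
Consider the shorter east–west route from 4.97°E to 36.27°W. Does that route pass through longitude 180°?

Signed shortest Δλ = ((-36.27 − 4.97 + 180) mod 360) − 180 = -41.24°.
Going west by 41.24° from +4.97° reaches -36.27° without touching 180°.

No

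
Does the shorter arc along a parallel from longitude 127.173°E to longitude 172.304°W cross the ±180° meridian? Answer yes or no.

Yes

Naïve |-172.304 − 127.173| = 299.477° > 180°, so the shorter arc goes the other way round — across 180°.
Signed shortest Δλ = ((-172.304 − 127.173 + 180) mod 360) − 180 = 60.523°.
Going east by 60.523° from +127.173° passes through 180° before reaching -172.304°.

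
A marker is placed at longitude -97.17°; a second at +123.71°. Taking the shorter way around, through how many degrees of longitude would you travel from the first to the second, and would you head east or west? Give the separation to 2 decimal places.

139.12° west

Raw difference: 123.71 − -97.17 = 220.88°.
Normalise into (−180°, 180°]: 220.88° − 360° = -139.12°.
Negative ⇒ the second point lies to the west; separation 139.12°.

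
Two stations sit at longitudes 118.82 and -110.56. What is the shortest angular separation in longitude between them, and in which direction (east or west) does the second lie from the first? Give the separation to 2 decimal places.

130.62° east

Raw difference: -110.56 − 118.82 = -229.38°.
Normalise into (−180°, 180°]: -229.38° + 360° = 130.62°.
Positive ⇒ the second point lies to the east; separation 130.62°.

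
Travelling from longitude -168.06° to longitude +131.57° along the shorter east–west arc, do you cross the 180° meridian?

Yes

Naïve |131.57 − -168.06| = 299.63° > 180°, so the shorter arc goes the other way round — across 180°.
Signed shortest Δλ = ((131.57 − -168.06 + 180) mod 360) − 180 = -60.37°.
Going west by 60.37° from -168.06° passes through 180° before reaching +131.57°.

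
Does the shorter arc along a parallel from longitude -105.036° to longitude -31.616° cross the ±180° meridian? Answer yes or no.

Signed shortest Δλ = ((-31.616 − -105.036 + 180) mod 360) − 180 = 73.42°.
Going east by 73.42° from -105.036° reaches -31.616° without touching 180°.

No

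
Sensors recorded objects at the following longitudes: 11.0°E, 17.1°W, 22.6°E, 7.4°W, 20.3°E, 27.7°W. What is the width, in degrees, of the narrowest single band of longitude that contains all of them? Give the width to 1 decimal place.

Sort the longitudes: -27.7°, -17.1°, -7.4°, +11.0°, +20.3°, +22.6°.
Eastward gaps between consecutive values (wrapping around): 10.6°, 9.7°, 18.4°, 9.3°, 2.3°, 309.7°.
Largest gap = 309.7° ⇒ minimal covering band is its complement: 360° − 309.7° = 50.3°.
Band runs from -27.7° eastward to +22.6°.

50.3°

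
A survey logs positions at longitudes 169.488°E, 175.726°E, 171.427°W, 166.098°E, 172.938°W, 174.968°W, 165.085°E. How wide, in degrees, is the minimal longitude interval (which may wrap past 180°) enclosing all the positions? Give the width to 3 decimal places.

Sort the longitudes: -174.968°, -172.938°, -171.427°, +165.085°, +166.098°, +169.488°, +175.726°.
Eastward gaps between consecutive values (wrapping around): 2.030°, 1.511°, 336.512°, 1.013°, 3.390°, 6.238°, 9.306°.
Largest gap = 336.512° ⇒ minimal covering band is its complement: 360° − 336.512° = 23.488°.
Band runs from +165.085° eastward to -171.427°, crossing the antimeridian.

23.488°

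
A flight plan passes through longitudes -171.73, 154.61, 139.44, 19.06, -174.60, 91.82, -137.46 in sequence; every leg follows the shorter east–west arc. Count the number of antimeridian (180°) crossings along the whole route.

Leg 1: -171.73° → +154.61°, shortest Δλ = -33.66° (west) — crosses 180°.
Leg 2: +154.61° → +139.44°, shortest Δλ = -15.17° (west) — does not cross 180°.
Leg 3: +139.44° → +19.06°, shortest Δλ = -120.38° (west) — does not cross 180°.
Leg 4: +19.06° → -174.60°, shortest Δλ = 166.34° (east) — crosses 180°.
Leg 5: -174.60° → +91.82°, shortest Δλ = -93.58° (west) — crosses 180°.
Leg 6: +91.82° → -137.46°, shortest Δλ = 130.72° (east) — crosses 180°.
Total crossings: 4.

4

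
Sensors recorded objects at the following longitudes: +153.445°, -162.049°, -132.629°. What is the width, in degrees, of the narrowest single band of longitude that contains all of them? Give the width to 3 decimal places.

73.926°

Sort the longitudes: -162.049°, -132.629°, +153.445°.
Eastward gaps between consecutive values (wrapping around): 29.420°, 286.074°, 44.506°.
Largest gap = 286.074° ⇒ minimal covering band is its complement: 360° − 286.074° = 73.926°.
Band runs from +153.445° eastward to -132.629°, crossing the antimeridian.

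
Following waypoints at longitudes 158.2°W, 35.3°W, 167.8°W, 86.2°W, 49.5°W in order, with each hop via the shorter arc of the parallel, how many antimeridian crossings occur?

Leg 1: -158.2° → -35.3°, shortest Δλ = 122.9° (east) — does not cross 180°.
Leg 2: -35.3° → -167.8°, shortest Δλ = -132.5° (west) — does not cross 180°.
Leg 3: -167.8° → -86.2°, shortest Δλ = 81.6° (east) — does not cross 180°.
Leg 4: -86.2° → -49.5°, shortest Δλ = 36.7° (east) — does not cross 180°.
Total crossings: 0.

0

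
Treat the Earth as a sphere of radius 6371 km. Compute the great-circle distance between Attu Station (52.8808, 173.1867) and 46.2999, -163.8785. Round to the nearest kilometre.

1798 km

Δλ = -163.8785 − 173.1867 = -337.0652°; wrapped into (−180°, 180°]: 22.9348°.
Δφ = 46.2999 − 52.8808 = -6.5809°.
a = sin²(Δφ/2) + cos φ₁ · cos φ₂ · sin²(Δλ/2) = 0.019774.
c = 2·atan2(√a, √(1−a)) = 0.28217 rad → d = 6371·c ≈ 1797.74 km.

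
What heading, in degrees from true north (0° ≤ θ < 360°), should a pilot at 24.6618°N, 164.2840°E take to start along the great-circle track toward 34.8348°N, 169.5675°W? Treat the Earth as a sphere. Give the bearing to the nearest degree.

Δλ = -169.5675 − 164.2840 = -333.8515°; wrapped into (−180°, 180°]: 26.1485°.
θ = atan2( sin Δλ · cos φ₂ , cos φ₁ · sin φ₂ − sin φ₁ · cos φ₂ · cos Δλ )
  = atan2(0.36173, 0.21167) = 59.665° → normalised to [0°, 360°): 59.665°.

60°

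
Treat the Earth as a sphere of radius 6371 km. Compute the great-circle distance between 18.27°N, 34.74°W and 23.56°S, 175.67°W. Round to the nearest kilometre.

15927 km

Δλ = -175.67 − -34.74 = -140.93°.
Δφ = -23.56 − 18.27 = -41.83°.
a = sin²(Δφ/2) + cos φ₁ · cos φ₂ · sin²(Δλ/2) = 0.900546.
c = 2·atan2(√a, √(1−a)) = 2.49991 rad → d = 6371·c ≈ 15926.94 km.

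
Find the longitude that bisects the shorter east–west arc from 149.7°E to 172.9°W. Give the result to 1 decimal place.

168.4°E

Signed shortest Δλ from +149.7° to -172.9° is +37.4°.
Midpoint longitude = +149.7° + (+37.4°)/2 = +149.7° + 18.7° = +168.4°.
(The naïve average (+149.7 + -172.9)/2 = -11.6° is on the wrong side of the globe.)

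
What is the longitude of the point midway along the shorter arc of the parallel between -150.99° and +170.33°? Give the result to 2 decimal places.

-170.33°

Signed shortest Δλ from -150.99° to +170.33° is -38.68°.
Midpoint longitude = -150.99° + (-38.68°)/2 = -150.99° − 19.34° = -170.33°.
(The naïve average (-150.99 + +170.33)/2 = 9.67° is on the wrong side of the globe.)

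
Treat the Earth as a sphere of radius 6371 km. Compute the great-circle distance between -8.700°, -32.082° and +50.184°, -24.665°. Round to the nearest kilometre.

6587 km

Δλ = -24.665 − -32.082 = 7.417°.
Δφ = 50.184 − -8.700 = 58.884°.
a = sin²(Δφ/2) + cos φ₁ · cos φ₂ · sin²(Δλ/2) = 0.244262.
c = 2·atan2(√a, √(1−a)) = 1.03389 rad → d = 6371·c ≈ 6586.94 km.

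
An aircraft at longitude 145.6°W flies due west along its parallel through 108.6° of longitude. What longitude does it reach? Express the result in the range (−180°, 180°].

105.8°E

Start at -145.6°; shift −108.6° → -254.2°.
-254.2° lies outside (−180°, 180°]; add 360° → +105.8°.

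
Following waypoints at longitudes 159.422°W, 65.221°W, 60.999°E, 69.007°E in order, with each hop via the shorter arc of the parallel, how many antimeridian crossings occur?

0

Leg 1: -159.422° → -65.221°, shortest Δλ = 94.201° (east) — does not cross 180°.
Leg 2: -65.221° → +60.999°, shortest Δλ = 126.22° (east) — does not cross 180°.
Leg 3: +60.999° → +69.007°, shortest Δλ = 8.008° (east) — does not cross 180°.
Total crossings: 0.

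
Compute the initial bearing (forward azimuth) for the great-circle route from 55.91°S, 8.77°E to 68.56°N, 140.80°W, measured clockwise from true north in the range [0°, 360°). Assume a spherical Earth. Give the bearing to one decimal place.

324.6°

Δλ = -140.80 − 8.77 = -149.57°.
θ = atan2( sin Δλ · cos φ₂ , cos φ₁ · sin φ₂ − sin φ₁ · cos φ₂ · cos Δλ )
  = atan2(-0.18513, 0.26069) = -35.381° → normalised to [0°, 360°): 324.619°.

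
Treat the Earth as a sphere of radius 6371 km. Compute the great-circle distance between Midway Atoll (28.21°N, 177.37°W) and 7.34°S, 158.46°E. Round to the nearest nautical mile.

2553 nmi

Δλ = 158.46 − -177.37 = 335.83°; wrapped into (−180°, 180°]: -24.17°.
Δφ = -7.34 − 28.21 = -35.55°.
a = sin²(Δφ/2) + cos φ₁ · cos φ₂ · sin²(Δλ/2) = 0.131506.
c = 2·atan2(√a, √(1−a)) = 0.74219 rad → d = 6371·c ≈ 4728.50 km ≈ 2553.19 nmi.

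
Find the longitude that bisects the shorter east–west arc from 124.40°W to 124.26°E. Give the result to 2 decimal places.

Signed shortest Δλ from -124.40° to +124.26° is -111.34°.
Midpoint longitude = -124.40° + (-111.34°)/2 = -124.40° − 55.67° = -180.07°.
Normalise into (−180°, 180°]: +179.93°.
(The naïve average (-124.40 + +124.26)/2 = -0.07° is on the wrong side of the globe.)

179.93°E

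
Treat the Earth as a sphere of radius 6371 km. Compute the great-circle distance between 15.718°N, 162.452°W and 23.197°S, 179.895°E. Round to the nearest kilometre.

Δλ = 179.895 − -162.452 = 342.347°; wrapped into (−180°, 180°]: -17.653°.
Δφ = -23.197 − 15.718 = -38.915°.
a = sin²(Δφ/2) + cos φ₁ · cos φ₂ · sin²(Δλ/2) = 0.131793.
c = 2·atan2(√a, √(1−a)) = 0.74304 rad → d = 6371·c ≈ 4733.91 km.

4734 km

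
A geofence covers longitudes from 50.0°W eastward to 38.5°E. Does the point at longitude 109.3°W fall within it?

Band width going east from -50.0° to +38.5°: ((38.5 − -50.0) mod 360) = 88.5°.
Offset of -109.3° east of the west edge: ((-109.3 − -50.0) mod 360) = 300.7°.
300.7° > 88.5° ⇒ outside.

No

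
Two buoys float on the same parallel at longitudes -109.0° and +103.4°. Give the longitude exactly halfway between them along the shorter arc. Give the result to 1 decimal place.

Signed shortest Δλ from -109.0° to +103.4° is -147.6°.
Midpoint longitude = -109.0° + (-147.6°)/2 = -109.0° − 73.8° = -182.8°.
Normalise into (−180°, 180°]: +177.2°.
(The naïve average (-109.0 + +103.4)/2 = -2.8° is on the wrong side of the globe.)

+177.2°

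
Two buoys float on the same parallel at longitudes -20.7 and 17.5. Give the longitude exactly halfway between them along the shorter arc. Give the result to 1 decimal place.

Signed shortest Δλ from -20.7° to +17.5° is +38.2°.
Midpoint longitude = -20.7° + (+38.2°)/2 = -20.7° + 19.1° = -1.6°.

-1.6°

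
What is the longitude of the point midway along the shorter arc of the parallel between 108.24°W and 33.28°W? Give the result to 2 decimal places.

70.76°W

Signed shortest Δλ from -108.24° to -33.28° is +74.96°.
Midpoint longitude = -108.24° + (+74.96°)/2 = -108.24° + 37.48° = -70.76°.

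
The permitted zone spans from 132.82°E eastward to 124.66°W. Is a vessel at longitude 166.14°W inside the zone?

Yes

Band width going east from +132.82° to -124.66°: ((-124.66 − 132.82) mod 360) = 102.52°.
Offset of -166.14° east of the west edge: ((-166.14 − 132.82) mod 360) = 61.04°.
61.04° ≤ 102.52° ⇒ inside.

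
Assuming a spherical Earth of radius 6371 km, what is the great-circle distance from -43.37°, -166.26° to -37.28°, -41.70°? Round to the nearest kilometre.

Δλ = -41.70 − -166.26 = 124.56°.
Δφ = -37.28 − -43.37 = 6.09°.
a = sin²(Δφ/2) + cos φ₁ · cos φ₂ · sin²(Δλ/2) = 0.456084.
c = 2·atan2(√a, √(1−a)) = 1.48285 rad → d = 6371·c ≈ 9447.25 km.

9447 km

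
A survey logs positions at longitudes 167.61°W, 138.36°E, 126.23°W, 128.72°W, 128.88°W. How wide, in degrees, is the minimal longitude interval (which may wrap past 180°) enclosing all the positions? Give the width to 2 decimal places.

95.41°

Sort the longitudes: -167.61°, -128.88°, -128.72°, -126.23°, +138.36°.
Eastward gaps between consecutive values (wrapping around): 38.73°, 0.16°, 2.49°, 264.59°, 54.03°.
Largest gap = 264.59° ⇒ minimal covering band is its complement: 360° − 264.59° = 95.41°.
Band runs from +138.36° eastward to -126.23°, crossing the antimeridian.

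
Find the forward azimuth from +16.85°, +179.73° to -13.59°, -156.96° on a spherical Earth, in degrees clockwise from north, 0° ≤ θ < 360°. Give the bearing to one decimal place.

141.5°

Δλ = -156.96 − 179.73 = -336.69°; wrapped into (−180°, 180°]: 23.31°.
θ = atan2( sin Δλ · cos φ₂ , cos φ₁ · sin φ₂ − sin φ₁ · cos φ₂ · cos Δλ )
  = atan2(0.38463, -0.48364) = 141.506° → normalised to [0°, 360°): 141.506°.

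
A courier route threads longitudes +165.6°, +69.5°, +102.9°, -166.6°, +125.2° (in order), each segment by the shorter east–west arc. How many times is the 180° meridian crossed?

Leg 1: +165.6° → +69.5°, shortest Δλ = -96.1° (west) — does not cross 180°.
Leg 2: +69.5° → +102.9°, shortest Δλ = 33.4° (east) — does not cross 180°.
Leg 3: +102.9° → -166.6°, shortest Δλ = 90.5° (east) — crosses 180°.
Leg 4: -166.6° → +125.2°, shortest Δλ = -68.2° (west) — crosses 180°.
Total crossings: 2.

2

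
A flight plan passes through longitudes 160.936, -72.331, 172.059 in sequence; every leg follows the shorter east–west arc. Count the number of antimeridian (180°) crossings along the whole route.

Leg 1: +160.936° → -72.331°, shortest Δλ = 126.733° (east) — crosses 180°.
Leg 2: -72.331° → +172.059°, shortest Δλ = -115.61° (west) — crosses 180°.
Total crossings: 2.

2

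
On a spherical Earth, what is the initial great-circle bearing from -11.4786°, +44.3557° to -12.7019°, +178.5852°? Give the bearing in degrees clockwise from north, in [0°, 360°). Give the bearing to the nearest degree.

Δλ = 178.5852 − 44.3557 = 134.2295°.
θ = atan2( sin Δλ · cos φ₂ , cos φ₁ · sin φ₂ − sin φ₁ · cos φ₂ · cos Δλ )
  = atan2(0.69902, -0.35089) = 116.656° → normalised to [0°, 360°): 116.656°.

117°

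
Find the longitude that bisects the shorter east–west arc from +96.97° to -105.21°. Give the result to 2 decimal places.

+175.88°

Signed shortest Δλ from +96.97° to -105.21° is +157.82°.
Midpoint longitude = +96.97° + (+157.82°)/2 = +96.97° + 78.91° = +175.88°.
(The naïve average (+96.97 + -105.21)/2 = -4.12° is on the wrong side of the globe.)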